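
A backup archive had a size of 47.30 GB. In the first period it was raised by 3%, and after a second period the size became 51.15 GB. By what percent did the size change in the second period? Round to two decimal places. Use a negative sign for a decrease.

After the first period: 47.30 × 1.03 = 48.719.
Second-period multiplier: 51.15 ÷ 48.719 ≈ 1.049898.
That is a change of 4.99%.

4.99%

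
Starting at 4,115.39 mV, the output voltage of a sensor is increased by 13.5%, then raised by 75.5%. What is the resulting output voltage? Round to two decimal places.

Each change multiplies by a factor: 1.135 × 1.755 = 1.991925.
4,115.39 × 1.991925 = 8197.54822575 ≈ 8,197.55.

8,197.55 mV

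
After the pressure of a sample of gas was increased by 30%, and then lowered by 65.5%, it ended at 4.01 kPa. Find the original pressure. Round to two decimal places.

The overall multiplier applied was 1.3 × 0.345 = 0.4485.
So the original pressure was 4.01 ÷ 0.4485 ≈ 8.94 kPa.

8.94 kPa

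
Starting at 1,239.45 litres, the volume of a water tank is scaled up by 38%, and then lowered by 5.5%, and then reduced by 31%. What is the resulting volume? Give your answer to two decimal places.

1,115.29 litres

38% increase: 1,239.45 × 1.38 = 1710.441.
Apply the 5.5% decrease: 1710.441 × 0.945 = 1616.366745.
31% decrease: 1616.366745 × 0.69 = 1115.29305405 ≈ 1,115.29.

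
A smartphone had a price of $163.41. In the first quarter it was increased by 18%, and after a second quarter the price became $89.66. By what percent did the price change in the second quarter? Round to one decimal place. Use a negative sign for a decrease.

After the first quarter: $163.41 × 1.18 = $192.8238.
Second-quarter multiplier: $89.66 ÷ $192.8238 ≈ 0.46498.
That is a change of -53.5%.

-53.5%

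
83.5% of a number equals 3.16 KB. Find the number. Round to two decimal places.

3.78 KB

3.16 KB ÷ 0.835 ≈ 3.78 KB.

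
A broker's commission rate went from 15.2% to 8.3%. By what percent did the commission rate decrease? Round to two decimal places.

45.39%

The change is 8.3 − 15.2 = -6.9 percentage points.
Relative to the original 15.2%, that is -6.9 ÷ 15.2 ≈ -45.39%.
So the commission rate fell by 45.39%.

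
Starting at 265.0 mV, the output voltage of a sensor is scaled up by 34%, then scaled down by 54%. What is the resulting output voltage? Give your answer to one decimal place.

163.3 mV

34% increase: 265.0 × 1.34 = 355.1.
After the 54% decrease: 355.1 × 0.46 = 163.346 ≈ 163.3.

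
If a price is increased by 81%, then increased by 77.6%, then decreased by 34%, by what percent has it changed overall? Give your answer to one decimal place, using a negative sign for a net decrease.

112.2%

The combined multiplier is 1.81 × 1.776 × 0.66 = 2.1216096.
That corresponds to an increase of 112.2%.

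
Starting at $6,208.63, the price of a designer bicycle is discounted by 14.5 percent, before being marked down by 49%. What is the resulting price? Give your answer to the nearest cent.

$2,707.27

After the 14.5% decrease: $6,208.63 × 0.855 = $5308.37865.
49% decrease: $5308.37865 × 0.51 = $2707.2731115 ≈ $2,707.27.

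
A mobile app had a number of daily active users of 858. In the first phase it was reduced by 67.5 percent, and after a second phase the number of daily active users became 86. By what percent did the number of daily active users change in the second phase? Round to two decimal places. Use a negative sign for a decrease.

-69.16%

After the first phase: 858 × 0.325 = 278.85.
Second-phase multiplier: 86 ÷ 278.85 ≈ 0.30841.
That is a change of -69.16%.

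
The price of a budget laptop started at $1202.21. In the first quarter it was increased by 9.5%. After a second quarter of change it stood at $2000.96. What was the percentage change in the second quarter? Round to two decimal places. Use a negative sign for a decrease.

52.00%

After the first quarter: $1202.21 × 1.095 = $1316.41995.
Second-quarter multiplier: $2000.96 ÷ $1316.41995 ≈ 1.520001.
That is a change of 52.00%.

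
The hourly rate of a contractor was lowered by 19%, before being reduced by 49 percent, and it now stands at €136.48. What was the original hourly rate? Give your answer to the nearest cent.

Undoing the 49% decrease: €136.48 ÷ 0.51 ≈ €267.607843.
Undoing the 19% decrease: €267.607843 ÷ 0.81 ≈ €330.38.

€330.38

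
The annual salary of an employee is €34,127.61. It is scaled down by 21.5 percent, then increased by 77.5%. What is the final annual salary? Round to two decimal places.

After the 21.5% decrease: €34,127.61 × 0.785 = €26790.17385.
After the 77.5% increase: €26790.17385 × 1.775 = €47552.55858375 ≈ €47,552.56.

€47,552.56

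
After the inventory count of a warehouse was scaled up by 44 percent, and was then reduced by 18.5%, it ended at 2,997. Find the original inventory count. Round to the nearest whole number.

Undoing the 18.5% decrease: 2,997 ÷ 0.815 ≈ 3677.300613.
Undoing the 44% increase: 3677.300613 ÷ 1.44 ≈ 2,554.

2,554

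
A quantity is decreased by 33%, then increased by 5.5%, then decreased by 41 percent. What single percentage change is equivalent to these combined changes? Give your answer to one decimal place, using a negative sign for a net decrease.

The combined multiplier is 0.67 × 1.055 × 0.59 = 0.4170415.
That corresponds to a decrease of 58.3%.

-58.3%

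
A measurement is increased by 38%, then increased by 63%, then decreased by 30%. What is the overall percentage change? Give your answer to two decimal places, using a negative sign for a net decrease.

The combined multiplier is 1.38 × 1.63 × 0.7 = 1.57458.
That corresponds to an increase of 57.46%.

57.46%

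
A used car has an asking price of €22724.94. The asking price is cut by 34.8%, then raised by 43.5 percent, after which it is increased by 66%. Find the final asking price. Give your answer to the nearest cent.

€35294.77

34.8% decrease: €22724.94 × 0.652 = €14816.66088.
After the 43.5% increase: €14816.66088 × 1.435 = €21261.9083628.
After the 66% increase: €21261.9083628 × 1.66 = €35294.767882248 ≈ €35294.77.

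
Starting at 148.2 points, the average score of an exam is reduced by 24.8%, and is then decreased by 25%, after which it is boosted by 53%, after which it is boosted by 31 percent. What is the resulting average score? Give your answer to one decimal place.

Each change multiplies by a factor: 0.752 × 0.75 × 1.53 × 1.31 = 1.1304252.
148.2 × 1.1304252 = 167.52901464 ≈ 167.5.

167.5 points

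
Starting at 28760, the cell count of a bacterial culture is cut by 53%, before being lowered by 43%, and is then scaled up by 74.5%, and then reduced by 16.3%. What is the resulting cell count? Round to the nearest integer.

Apply the 53% decrease: 28760 × 0.47 = 13517.2.
After the 43% decrease: 13517.2 × 0.57 = 7704.804.
74.5% increase: 7704.804 × 1.745 = 13444.88298.
Apply the 16.3% decrease: 13444.88298 × 0.837 = 11253.36705426 ≈ 11253.

11253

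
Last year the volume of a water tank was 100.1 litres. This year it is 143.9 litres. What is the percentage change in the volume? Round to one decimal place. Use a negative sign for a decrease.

Change: 143.9 − 100.1 = 43.8.
Relative to the original: 43.8 ÷ 100.1 ≈ 43.8%.

43.8%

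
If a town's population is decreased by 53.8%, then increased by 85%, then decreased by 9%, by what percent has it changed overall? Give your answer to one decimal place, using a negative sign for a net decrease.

-22.2%

The combined multiplier is 0.462 × 1.85 × 0.91 = 0.777777.
That corresponds to a decrease of 22.2%.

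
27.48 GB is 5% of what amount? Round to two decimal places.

549.60 GB

27.48 GB ÷ 0.05 = 549.60 GB.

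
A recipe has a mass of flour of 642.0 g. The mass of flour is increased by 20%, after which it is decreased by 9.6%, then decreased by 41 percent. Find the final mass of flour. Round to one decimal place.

410.9 g

Each change multiplies by a factor: 1.2 × 0.904 × 0.59 = 0.640032.
642.0 × 0.640032 = 410.900544 ≈ 410.9.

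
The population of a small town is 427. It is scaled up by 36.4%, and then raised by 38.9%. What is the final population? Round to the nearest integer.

Apply the 36.4% increase: 427 × 1.364 = 582.428.
38.9% increase: 582.428 × 1.389 = 808.992492 ≈ 809.

809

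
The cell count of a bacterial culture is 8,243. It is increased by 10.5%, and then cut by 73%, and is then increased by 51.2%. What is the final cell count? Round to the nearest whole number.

3,718

Apply the 10.5% increase: 8,243 × 1.105 = 9108.515.
After the 73% decrease: 9108.515 × 0.27 = 2459.29905.
After the 51.2% increase: 2459.29905 × 1.512 = 3718.4601636 ≈ 3,718.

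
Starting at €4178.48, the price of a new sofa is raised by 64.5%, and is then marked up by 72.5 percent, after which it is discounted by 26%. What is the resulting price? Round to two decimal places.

After the 64.5% increase: €4178.48 × 1.645 = €6873.5996.
72.5% increase: €6873.5996 × 1.725 = €11856.95931.
Apply the 26% decrease: €11856.95931 × 0.74 = €8774.1498894 ≈ €8774.15.

€8774.15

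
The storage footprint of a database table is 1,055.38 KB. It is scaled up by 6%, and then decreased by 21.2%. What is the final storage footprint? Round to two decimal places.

881.54 KB

Apply the 6% increase: 1,055.38 × 1.06 = 1118.7028.
After the 21.2% decrease: 1118.7028 × 0.788 = 881.5378064 ≈ 881.54.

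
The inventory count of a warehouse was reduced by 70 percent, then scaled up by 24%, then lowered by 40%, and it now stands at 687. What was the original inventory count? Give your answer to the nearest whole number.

3078

The overall multiplier applied was 0.3 × 1.24 × 0.6 = 0.2232.
So the original inventory count was 687 ÷ 0.2232 ≈ 3078.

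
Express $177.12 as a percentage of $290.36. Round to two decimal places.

$177.12 ÷ $290.36 ≈ 61.00%.

61.00%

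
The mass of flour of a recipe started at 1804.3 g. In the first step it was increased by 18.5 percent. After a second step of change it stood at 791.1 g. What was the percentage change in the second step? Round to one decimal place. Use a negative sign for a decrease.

-63.0%

After the first step: 1804.3 × 1.185 = 2138.0955.
Second-step multiplier: 791.1 ÷ 2138.0955 ≈ 0.37.
That is a change of -63.0%.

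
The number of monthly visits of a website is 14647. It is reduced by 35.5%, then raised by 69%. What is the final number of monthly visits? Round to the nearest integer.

15966

After the 35.5% decrease: 14647 × 0.645 = 9447.315.
After the 69% increase: 9447.315 × 1.69 = 15965.96235 ≈ 15966.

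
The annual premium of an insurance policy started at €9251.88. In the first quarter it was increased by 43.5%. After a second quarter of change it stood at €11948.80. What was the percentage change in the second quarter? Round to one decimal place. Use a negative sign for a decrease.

-10.0%

After the first quarter: €9251.88 × 1.435 = €13276.4478.
Second-quarter multiplier: €11948.80 ÷ €13276.4478 ≈ 0.9.
That is a change of -10.0%.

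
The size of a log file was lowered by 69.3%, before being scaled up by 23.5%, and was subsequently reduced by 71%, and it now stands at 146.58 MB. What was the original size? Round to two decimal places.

1,333.13 MB

Undoing the 71% decrease: 146.58 ÷ 0.29 ≈ 505.448276.
Undoing the 23.5% increase: 505.448276 ÷ 1.235 ≈ 409.269859.
Undoing the 69.3% decrease: 409.269859 ÷ 0.307 ≈ 1,333.13 MB.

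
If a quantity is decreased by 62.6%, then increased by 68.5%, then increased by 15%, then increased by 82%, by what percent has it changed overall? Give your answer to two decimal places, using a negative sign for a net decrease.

A 62.6% decrease multiplies by 0.374.
Then a 68.5% increase: 0.374 × 1.685 = 0.63019.
Then a 15% increase: 0.63019 × 1.15 = 0.7247185.
Then an 82% increase: 0.7247185 × 1.82 = 1.31898767.
Overall factor 1.31898767, i.e. 31.90%.

31.90%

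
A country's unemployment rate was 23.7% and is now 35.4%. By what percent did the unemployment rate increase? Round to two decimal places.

49.37%

The change is 35.4 − 23.7 = 11.7 percentage points.
Relative to the original 23.7%, that is 11.7 ÷ 23.7 ≈ 49.37%.
So the unemployment rate rose by 49.37%.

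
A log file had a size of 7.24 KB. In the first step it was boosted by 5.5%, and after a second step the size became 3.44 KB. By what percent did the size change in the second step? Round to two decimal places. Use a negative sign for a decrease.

After the first step: 7.24 × 1.055 = 7.6382.
Second-step multiplier: 3.44 ÷ 7.6382 ≈ 0.450368.
That is a change of -54.96%.

-54.96%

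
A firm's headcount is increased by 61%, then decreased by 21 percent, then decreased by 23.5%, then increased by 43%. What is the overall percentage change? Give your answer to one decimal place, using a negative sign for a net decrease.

39.1%

The combined multiplier is 1.61 × 0.79 × 0.765 × 1.43 = 1.391395005.
That corresponds to an increase of 39.1%.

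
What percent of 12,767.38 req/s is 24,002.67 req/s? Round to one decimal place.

24,002.67 req/s ÷ 12,767.38 req/s ≈ 188.0%.

188.0%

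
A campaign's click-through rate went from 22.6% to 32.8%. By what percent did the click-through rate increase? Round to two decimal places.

45.13%

The change is 32.8 − 22.6 = 10.2 percentage points.
Relative to the original 22.6%, that is 10.2 ÷ 22.6 ≈ 45.13%.
So the click-through rate rose by 45.13%.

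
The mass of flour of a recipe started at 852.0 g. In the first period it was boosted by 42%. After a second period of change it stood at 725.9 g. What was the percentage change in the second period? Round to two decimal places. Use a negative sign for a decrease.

-40.00%

After the first period: 852.0 × 1.42 = 1209.84.
Second-period multiplier: 725.9 ÷ 1209.84 ≈ 0.599997.
That is a change of -40.00%.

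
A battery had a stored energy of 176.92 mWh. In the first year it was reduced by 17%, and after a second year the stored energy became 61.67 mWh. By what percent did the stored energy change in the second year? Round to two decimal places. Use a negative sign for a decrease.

-58.00%

After the first year: 176.92 × 0.83 = 146.8436.
Second-year multiplier: 61.67 ÷ 146.8436 ≈ 0.419971.
That is a change of -58.00%.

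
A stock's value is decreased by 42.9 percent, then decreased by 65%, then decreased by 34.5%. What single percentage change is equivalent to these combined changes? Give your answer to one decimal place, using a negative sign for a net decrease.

The combined multiplier is 0.571 × 0.35 × 0.655 = 0.13090175.
That corresponds to a decrease of 86.9%.

-86.9%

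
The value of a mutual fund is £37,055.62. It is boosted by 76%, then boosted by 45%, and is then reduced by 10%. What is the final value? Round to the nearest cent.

Apply the 76% increase: £37,055.62 × 1.76 = £65217.8912.
Apply the 45% increase: £65217.8912 × 1.45 = £94565.94224.
After the 10% decrease: £94565.94224 × 0.9 = £85109.348016 ≈ £85,109.35.

£85,109.35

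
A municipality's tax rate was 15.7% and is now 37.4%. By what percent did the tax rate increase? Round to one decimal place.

138.2%

The change is 37.4 − 15.7 = 21.7 percentage points.
Relative to the original 15.7%, that is 21.7 ÷ 15.7 ≈ 138.2%.
So the tax rate rose by 138.2%.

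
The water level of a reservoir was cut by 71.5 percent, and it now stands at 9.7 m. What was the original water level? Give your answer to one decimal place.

34.0 m

The overall multiplier applied was 0.285.
So the original water level was 9.7 ÷ 0.285 ≈ 34.0 m.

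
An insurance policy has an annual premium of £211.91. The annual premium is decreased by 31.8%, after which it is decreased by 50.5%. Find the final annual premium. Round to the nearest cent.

31.8% decrease: £211.91 × 0.682 = £144.52262.
50.5% decrease: £144.52262 × 0.495 = £71.5386969 ≈ £71.54.

£71.54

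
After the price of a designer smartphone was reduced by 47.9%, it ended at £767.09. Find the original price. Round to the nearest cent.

£1,472.34

The overall multiplier applied was 0.521.
So the original price was £767.09 ÷ 0.521 ≈ £1,472.34.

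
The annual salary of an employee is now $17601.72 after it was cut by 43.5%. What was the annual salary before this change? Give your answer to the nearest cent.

The overall multiplier applied was 0.565.
So the original annual salary was $17601.72 ÷ 0.565 ≈ $31153.49.

$31153.49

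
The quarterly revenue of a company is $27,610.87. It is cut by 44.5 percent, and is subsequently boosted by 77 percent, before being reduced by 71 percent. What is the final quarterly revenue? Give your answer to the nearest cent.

$7,865.83

Each change multiplies by a factor: 0.555 × 1.77 × 0.29 = 0.2848815.
$27,610.87 × 0.2848815 = $7865.826061905 ≈ $7,865.83.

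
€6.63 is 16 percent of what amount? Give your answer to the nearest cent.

€6.63 ÷ 0.16 ≈ €41.44.

€41.44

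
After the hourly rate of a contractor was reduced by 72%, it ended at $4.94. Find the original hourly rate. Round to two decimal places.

The overall multiplier applied was 0.28.
So the original hourly rate was $4.94 ÷ 0.28 ≈ $17.64.

$17.64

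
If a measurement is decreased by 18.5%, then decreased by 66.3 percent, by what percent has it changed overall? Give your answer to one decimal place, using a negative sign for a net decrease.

-72.5%

An 18.5% decrease multiplies by 0.815.
Then a 66.3% decrease: 0.815 × 0.337 = 0.274655.
Overall factor 0.274655, i.e. -72.5%.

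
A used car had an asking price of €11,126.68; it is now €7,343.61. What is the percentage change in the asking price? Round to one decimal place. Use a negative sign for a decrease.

Change: €7,343.61 − €11,126.68 = -€3,783.07.
Relative to the original: -€3,783.07 ÷ €11,126.68 ≈ -34.0%.

-34.0%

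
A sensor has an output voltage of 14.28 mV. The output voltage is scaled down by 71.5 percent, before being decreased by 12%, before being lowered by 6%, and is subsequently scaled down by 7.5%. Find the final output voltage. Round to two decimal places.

3.11 mV

Apply the 71.5% decrease: 14.28 × 0.285 = 4.0698.
Apply the 12% decrease: 4.0698 × 0.88 = 3.581424.
6% decrease: 3.581424 × 0.94 = 3.36653856.
After the 7.5% decrease: 3.36653856 × 0.925 = 3.114048168 ≈ 3.11.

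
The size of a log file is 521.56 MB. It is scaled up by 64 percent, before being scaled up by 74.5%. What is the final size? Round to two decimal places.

1492.60 MB

Each change multiplies by a factor: 1.64 × 1.745 = 2.8618.
521.56 × 2.8618 = 1492.600408 ≈ 1492.60.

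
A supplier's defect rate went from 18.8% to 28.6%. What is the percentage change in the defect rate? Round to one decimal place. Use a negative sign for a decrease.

52.1%

The change is 28.6 − 18.8 = 9.8 percentage points.
Relative to the original 18.8%, that is 9.8 ÷ 18.8 ≈ 52.1%.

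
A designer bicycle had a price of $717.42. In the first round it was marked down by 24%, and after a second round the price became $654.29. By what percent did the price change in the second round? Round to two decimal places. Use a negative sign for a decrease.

After the first round: $717.42 × 0.76 = $545.2392.
Second-round multiplier: $654.29 ÷ $545.2392 ≈ 1.200005.
That is a change of 20.00%.

20.00%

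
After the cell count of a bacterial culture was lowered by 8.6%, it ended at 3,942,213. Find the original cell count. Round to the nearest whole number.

The overall multiplier applied was 0.914.
So the original cell count was 3,942,213 ÷ 0.914 ≈ 4,313,143.

4,313,143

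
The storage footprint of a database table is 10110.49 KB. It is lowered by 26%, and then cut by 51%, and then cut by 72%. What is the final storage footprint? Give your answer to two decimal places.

1026.50 KB

After the 26% decrease: 10110.49 × 0.74 = 7481.7626.
After the 51% decrease: 7481.7626 × 0.49 = 3666.063674.
72% decrease: 3666.063674 × 0.28 = 1026.49782872 ≈ 1026.50.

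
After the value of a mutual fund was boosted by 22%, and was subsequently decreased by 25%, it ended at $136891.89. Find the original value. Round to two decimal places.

Undoing the 25% decrease: $136891.89 ÷ 0.75 = $182522.52.
Undoing the 22% increase: $182522.52 ÷ 1.22 ≈ $149608.62.

$149608.62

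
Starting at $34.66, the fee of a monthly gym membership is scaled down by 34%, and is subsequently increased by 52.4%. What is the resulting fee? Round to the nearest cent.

$34.86

34% decrease: $34.66 × 0.66 = $22.8756.
52.4% increase: $22.8756 × 1.524 = $34.8624144 ≈ $34.86.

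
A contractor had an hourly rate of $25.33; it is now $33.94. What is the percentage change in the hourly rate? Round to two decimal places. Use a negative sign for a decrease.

33.99%

Change: $33.94 − $25.33 = $8.61.
Relative to the original: $8.61 ÷ $25.33 ≈ 33.99%.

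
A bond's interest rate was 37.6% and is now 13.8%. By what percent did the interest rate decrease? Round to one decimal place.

63.3%

The change is 13.8 − 37.6 = -23.8 percentage points.
Relative to the original 37.6%, that is -23.8 ÷ 37.6 ≈ -63.3%.
So the interest rate fell by 63.3%.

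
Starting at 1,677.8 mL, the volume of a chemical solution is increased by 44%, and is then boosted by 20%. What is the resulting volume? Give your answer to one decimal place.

44% increase: 1,677.8 × 1.44 = 2416.032.
After the 20% increase: 2416.032 × 1.2 = 2899.2384 ≈ 2,899.2.

2,899.2 mL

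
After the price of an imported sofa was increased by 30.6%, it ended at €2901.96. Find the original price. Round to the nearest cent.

The overall multiplier applied was 1.306.
So the original price was €2901.96 ÷ 1.306 ≈ €2222.02.

€2222.02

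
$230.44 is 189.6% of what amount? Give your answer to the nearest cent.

$121.54

$230.44 ÷ 1.896 ≈ $121.54.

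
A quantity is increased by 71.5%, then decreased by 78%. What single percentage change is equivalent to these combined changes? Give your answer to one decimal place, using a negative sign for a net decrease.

-62.3%

A 71.5% increase multiplies by 1.715.
Then a 78% decrease: 1.715 × 0.22 = 0.3773.
Overall factor 0.3773, i.e. -62.3%.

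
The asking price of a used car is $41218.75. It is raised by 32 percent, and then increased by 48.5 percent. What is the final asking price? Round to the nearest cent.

$80796.99

After the 32% increase: $41218.75 × 1.32 = $54408.75.
Apply the 48.5% increase: $54408.75 × 1.485 = $80796.99375 ≈ $80796.99.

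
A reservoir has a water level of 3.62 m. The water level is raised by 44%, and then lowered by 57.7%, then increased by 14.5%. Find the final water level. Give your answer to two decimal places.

Each change multiplies by a factor: 1.44 × 0.423 × 1.145 = 0.6974424.
3.62 × 0.6974424 = 2.524741488 ≈ 2.52.

2.52 m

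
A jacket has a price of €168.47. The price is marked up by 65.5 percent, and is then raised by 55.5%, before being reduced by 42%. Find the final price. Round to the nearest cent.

Each change multiplies by a factor: 1.655 × 1.555 × 0.58 = 1.4926445.
€168.47 × 1.4926445 = €251.465818915 ≈ €251.47.

€251.47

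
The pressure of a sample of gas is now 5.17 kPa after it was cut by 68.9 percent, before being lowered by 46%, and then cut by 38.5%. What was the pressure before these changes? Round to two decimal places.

Undoing the 38.5% decrease: 5.17 ÷ 0.615 ≈ 8.406504.
Undoing the 46% decrease: 8.406504 ÷ 0.54 = 15.5676.
Undoing the 68.9% decrease: 15.5676 ÷ 0.311 ≈ 50.06 kPa.

50.06 kPa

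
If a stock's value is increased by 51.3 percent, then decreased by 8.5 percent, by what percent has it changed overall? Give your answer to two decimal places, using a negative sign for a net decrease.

38.44%

A 51.3% increase multiplies by 1.513.
Then an 8.5% decrease: 1.513 × 0.915 = 1.384395.
Overall factor 1.384395, i.e. 38.44%.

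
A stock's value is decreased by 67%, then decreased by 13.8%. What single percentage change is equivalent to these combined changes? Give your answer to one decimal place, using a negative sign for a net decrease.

The combined multiplier is 0.33 × 0.862 = 0.28446.
That corresponds to a decrease of 71.6%.

-71.6%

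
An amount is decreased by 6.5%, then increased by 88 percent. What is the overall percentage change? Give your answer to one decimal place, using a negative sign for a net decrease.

75.8%

A 6.5% decrease multiplies by 0.935.
Then an 88% increase: 0.935 × 1.88 = 1.7578.
Overall factor 1.7578, i.e. 75.8%.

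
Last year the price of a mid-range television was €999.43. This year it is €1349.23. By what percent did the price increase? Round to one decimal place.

Change: €1349.23 − €999.43 = €349.80.
Relative to the original: €349.80 ÷ €999.43 ≈ 35.0%.
So the price increased by 35.0%.

35.0%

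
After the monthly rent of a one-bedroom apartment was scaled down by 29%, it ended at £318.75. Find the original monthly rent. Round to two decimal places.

The overall multiplier applied was 0.71.
So the original monthly rent was £318.75 ÷ 0.71 ≈ £448.94.

£448.94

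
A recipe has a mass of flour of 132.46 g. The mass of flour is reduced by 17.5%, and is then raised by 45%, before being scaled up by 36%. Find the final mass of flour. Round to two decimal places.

215.50 g

Each change multiplies by a factor: 0.825 × 1.45 × 1.36 = 1.6269.
132.46 × 1.6269 = 215.499174 ≈ 215.50.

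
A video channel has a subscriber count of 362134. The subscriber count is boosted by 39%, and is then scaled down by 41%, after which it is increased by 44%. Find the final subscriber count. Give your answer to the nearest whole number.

Each change multiplies by a factor: 1.39 × 0.59 × 1.44 = 1.180944.
362134 × 1.180944 = 427659.974496 ≈ 427660.

427660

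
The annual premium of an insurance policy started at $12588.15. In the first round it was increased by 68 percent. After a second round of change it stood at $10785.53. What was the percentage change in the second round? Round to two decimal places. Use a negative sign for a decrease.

-49.00%

After the first round: $12588.15 × 1.68 = $21148.092.
Second-round multiplier: $10785.53 ÷ $21148.092 ≈ 0.51.
That is a change of -49.00%.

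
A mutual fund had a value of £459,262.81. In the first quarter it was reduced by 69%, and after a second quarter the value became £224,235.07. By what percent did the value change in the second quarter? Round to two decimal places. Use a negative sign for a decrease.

57.50%

After the first quarter: £459,262.81 × 0.31 = £142371.4711.
Second-quarter multiplier: £224,235.07 ÷ £142371.4711 ≈ 1.575.
That is a change of 57.50%.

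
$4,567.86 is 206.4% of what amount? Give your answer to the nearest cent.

$2,213.11

$4,567.86 ÷ 2.064 ≈ $2,213.11.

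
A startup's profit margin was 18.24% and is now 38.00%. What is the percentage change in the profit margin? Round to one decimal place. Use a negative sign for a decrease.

The change is 38.00 − 18.24 = 19.76 percentage points.
Relative to the original 18.24%, that is 19.76 ÷ 18.24 ≈ 108.3%.

108.3%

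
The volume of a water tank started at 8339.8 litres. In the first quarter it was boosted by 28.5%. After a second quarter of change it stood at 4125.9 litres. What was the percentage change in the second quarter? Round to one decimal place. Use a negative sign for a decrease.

-61.5%

After the first quarter: 8339.8 × 1.285 = 10716.643.
Second-quarter multiplier: 4125.9 ÷ 10716.643 ≈ 0.385.
That is a change of -61.5%.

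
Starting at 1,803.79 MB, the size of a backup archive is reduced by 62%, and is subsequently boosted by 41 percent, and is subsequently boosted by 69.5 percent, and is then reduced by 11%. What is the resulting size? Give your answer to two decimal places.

1,457.97 MB

62% decrease: 1,803.79 × 0.38 = 685.4402.
After the 41% increase: 685.4402 × 1.41 = 966.470682.
After the 69.5% increase: 966.470682 × 1.695 = 1638.16780599.
Apply the 11% decrease: 1638.16780599 × 0.89 = 1457.9693473311 ≈ 1,457.97.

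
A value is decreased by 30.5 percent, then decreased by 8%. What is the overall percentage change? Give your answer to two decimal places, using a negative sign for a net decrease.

A 30.5% decrease multiplies by 0.695.
Then an 8% decrease: 0.695 × 0.92 = 0.6394.
Overall factor 0.6394, i.e. -36.06%.

-36.06%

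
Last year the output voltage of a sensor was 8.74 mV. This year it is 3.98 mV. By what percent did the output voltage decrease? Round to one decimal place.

54.5%

Change: 3.98 − 8.74 = -4.76.
Relative to the original: -4.76 ÷ 8.74 ≈ -54.5%.
So the output voltage decreased by 54.5%.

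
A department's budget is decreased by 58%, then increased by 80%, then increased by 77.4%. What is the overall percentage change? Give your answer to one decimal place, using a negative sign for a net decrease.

34.1%

A 58% decrease multiplies by 0.42.
Then an 80% increase: 0.42 × 1.8 = 0.756.
Then a 77.4% increase: 0.756 × 1.774 = 1.341144.
Overall factor 1.341144, i.e. 34.1%.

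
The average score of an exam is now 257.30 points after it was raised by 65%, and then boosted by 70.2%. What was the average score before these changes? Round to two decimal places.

91.62 points

The overall multiplier applied was 1.65 × 1.702 = 2.8083.
So the original average score was 257.30 ÷ 2.8083 ≈ 91.62 points.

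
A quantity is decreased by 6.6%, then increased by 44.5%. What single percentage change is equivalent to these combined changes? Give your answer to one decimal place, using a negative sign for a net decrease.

The combined multiplier is 0.934 × 1.445 = 1.34963.
That corresponds to an increase of 35.0%.

35.0%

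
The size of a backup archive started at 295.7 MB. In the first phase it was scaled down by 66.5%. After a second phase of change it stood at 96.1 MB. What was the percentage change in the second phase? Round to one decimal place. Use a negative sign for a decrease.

-3.0%

After the first phase: 295.7 × 0.335 = 99.0595.
Second-phase multiplier: 96.1 ÷ 99.0595 ≈ 0.97012.
That is a change of -3.0%.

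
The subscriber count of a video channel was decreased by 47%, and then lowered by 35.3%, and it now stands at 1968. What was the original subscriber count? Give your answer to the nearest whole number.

The overall multiplier applied was 0.53 × 0.647 = 0.34291.
So the original subscriber count was 1968 ÷ 0.34291 ≈ 5739.

5739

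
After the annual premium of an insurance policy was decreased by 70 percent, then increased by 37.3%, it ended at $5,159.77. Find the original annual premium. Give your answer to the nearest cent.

The overall multiplier applied was 0.3 × 1.373 = 0.4119.
So the original annual premium was $5,159.77 ÷ 0.4119 ≈ $12,526.75.

$12,526.75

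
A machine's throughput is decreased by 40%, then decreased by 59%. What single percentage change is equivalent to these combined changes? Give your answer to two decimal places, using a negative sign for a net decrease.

-75.40%

A 40% decrease multiplies by 0.6.
Then a 59% decrease: 0.6 × 0.41 = 0.246.
Overall factor 0.246, i.e. -75.40%.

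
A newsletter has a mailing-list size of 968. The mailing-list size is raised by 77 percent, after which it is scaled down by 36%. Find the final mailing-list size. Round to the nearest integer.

77% increase: 968 × 1.77 = 1713.36.
Apply the 36% decrease: 1713.36 × 0.64 = 1096.5504 ≈ 1097.

1097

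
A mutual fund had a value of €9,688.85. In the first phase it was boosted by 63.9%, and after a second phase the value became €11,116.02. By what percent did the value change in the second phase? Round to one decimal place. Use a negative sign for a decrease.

-30.0%

After the first phase: €9,688.85 × 1.639 = €15880.02515.
Second-phase multiplier: €11,116.02 ÷ €15880.02515 ≈ 0.7.
That is a change of -30.0%.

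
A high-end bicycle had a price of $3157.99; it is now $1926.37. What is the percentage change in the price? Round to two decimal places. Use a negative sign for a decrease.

-39.00%

Change: $1926.37 − $3157.99 = -$1231.62.
Relative to the original: -$1231.62 ÷ $3157.99 ≈ -39.00%.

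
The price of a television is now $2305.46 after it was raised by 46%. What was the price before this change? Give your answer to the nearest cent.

$1579.08

The overall multiplier applied was 1.46.
So the original price was $2305.46 ÷ 1.46 ≈ $1579.08.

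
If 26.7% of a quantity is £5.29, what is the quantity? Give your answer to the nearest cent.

£19.81

£5.29 ÷ 0.267 ≈ £19.81.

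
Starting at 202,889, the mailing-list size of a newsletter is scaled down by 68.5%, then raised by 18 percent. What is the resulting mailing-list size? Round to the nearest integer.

75,414

Each change multiplies by a factor: 0.315 × 1.18 = 0.3717.
202,889 × 0.3717 = 75413.8413 ≈ 75,414.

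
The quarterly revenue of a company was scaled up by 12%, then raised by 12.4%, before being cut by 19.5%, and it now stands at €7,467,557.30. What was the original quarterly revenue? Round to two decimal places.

€7,368,826.81

Undoing the 19.5% decrease: €7,467,557.30 ÷ 0.805 ≈ €9276468.695652.
Undoing the 12.4% increase: €9276468.695652 ÷ 1.124 ≈ €8253086.02816.
Undoing the 12% increase: €8253086.02816 ÷ 1.12 ≈ €7,368,826.81.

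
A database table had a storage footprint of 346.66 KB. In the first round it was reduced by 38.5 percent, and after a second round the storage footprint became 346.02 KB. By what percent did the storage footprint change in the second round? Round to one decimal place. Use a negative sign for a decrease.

62.3%

After the first round: 346.66 × 0.615 = 213.1959.
Second-round multiplier: 346.02 ÷ 213.1959 ≈ 1.62301.
That is a change of 62.3%.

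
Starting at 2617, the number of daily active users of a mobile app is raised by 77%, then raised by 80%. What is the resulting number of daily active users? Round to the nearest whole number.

Each change multiplies by a factor: 1.77 × 1.8 = 3.186.
2617 × 3.186 = 8337.762 ≈ 8338.

8338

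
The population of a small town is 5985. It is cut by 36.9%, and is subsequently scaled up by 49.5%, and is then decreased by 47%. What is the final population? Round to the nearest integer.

2992

Each change multiplies by a factor: 0.631 × 1.495 × 0.53 = 0.49997285.
5985 × 0.49997285 = 2992.33750725 ≈ 2992.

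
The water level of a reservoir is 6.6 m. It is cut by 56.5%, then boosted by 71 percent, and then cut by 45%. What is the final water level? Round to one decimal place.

2.7 m

After the 56.5% decrease: 6.6 × 0.435 = 2.871.
After the 71% increase: 2.871 × 1.71 = 4.90941.
After the 45% decrease: 4.90941 × 0.55 = 2.7001755 ≈ 2.7.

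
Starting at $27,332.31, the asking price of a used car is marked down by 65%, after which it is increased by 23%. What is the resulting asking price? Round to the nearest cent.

Apply the 65% decrease: $27,332.31 × 0.35 = $9566.3085.
Apply the 23% increase: $9566.3085 × 1.23 = $11766.559455 ≈ $11,766.56.

$11,766.56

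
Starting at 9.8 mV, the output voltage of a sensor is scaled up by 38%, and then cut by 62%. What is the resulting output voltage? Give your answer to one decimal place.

38% increase: 9.8 × 1.38 = 13.524.
After the 62% decrease: 13.524 × 0.38 = 5.13912 ≈ 5.1.

5.1 mV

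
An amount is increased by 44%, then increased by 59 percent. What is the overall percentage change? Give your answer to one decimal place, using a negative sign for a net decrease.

The combined multiplier is 1.44 × 1.59 = 2.2896.
That corresponds to an increase of 129.0%.

129.0%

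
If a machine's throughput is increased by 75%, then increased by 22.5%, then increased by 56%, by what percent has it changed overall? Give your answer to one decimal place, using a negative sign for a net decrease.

The combined multiplier is 1.75 × 1.225 × 1.56 = 3.34425.
That corresponds to an increase of 234.4%.

234.4%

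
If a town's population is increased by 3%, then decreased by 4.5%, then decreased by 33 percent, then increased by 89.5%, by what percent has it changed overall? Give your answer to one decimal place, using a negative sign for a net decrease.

24.9%

The combined multiplier is 1.03 × 0.955 × 0.67 × 1.895 = 1.2488912225.
That corresponds to an increase of 24.9%.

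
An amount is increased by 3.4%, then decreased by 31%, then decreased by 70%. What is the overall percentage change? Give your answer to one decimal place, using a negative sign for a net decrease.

-78.6%

The combined multiplier is 1.034 × 0.69 × 0.3 = 0.214038.
That corresponds to a decrease of 78.6%.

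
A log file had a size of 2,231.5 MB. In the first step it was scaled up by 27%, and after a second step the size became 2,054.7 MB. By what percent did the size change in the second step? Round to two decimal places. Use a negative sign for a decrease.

-27.50%

After the first step: 2,231.5 × 1.27 = 2834.005.
Second-step multiplier: 2,054.7 ÷ 2834.005 ≈ 0.725016.
That is a change of -27.50%.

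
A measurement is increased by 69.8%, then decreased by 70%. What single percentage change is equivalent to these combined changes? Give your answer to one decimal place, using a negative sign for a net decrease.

-49.1%

A 69.8% increase multiplies by 1.698.
Then a 70% decrease: 1.698 × 0.3 = 0.5094.
Overall factor 0.5094, i.e. -49.1%.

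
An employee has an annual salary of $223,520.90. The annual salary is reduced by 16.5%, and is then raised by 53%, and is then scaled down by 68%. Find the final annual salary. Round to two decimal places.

$91,378.92

Each change multiplies by a factor: 0.835 × 1.53 × 0.32 = 0.408816.
$223,520.90 × 0.408816 = $91378.9202544 ≈ $91,378.92.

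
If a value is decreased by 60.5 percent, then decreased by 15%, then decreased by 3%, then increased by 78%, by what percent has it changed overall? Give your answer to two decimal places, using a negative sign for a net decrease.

-42.03%

The combined multiplier is 0.395 × 0.85 × 0.97 × 1.78 = 0.57970595.
That corresponds to a decrease of 42.03%.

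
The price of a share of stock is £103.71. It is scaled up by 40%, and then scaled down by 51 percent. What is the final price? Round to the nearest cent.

£71.15

After the 40% increase: £103.71 × 1.4 = £145.194.
51% decrease: £145.194 × 0.49 = £71.14506 ≈ £71.15.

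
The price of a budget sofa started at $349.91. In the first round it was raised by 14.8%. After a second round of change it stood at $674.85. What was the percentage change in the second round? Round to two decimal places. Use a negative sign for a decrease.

After the first round: $349.91 × 1.148 = $401.69668.
Second-round multiplier: $674.85 ÷ $401.69668 ≈ 1.679999.
That is a change of 68.00%.

68.00%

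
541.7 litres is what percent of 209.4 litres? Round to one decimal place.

258.7%

541.7 litres ÷ 209.4 litres ≈ 258.7%.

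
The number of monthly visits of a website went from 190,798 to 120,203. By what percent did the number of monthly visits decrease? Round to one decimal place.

Change: 120,203 − 190,798 = -70,595.
Relative to the original: -70,595 ÷ 190,798 ≈ -37.0%.
So the number of monthly visits decreased by 37.0%.

37.0%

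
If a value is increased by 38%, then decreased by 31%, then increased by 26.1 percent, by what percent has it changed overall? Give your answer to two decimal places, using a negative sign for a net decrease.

20.07%

A 38% increase multiplies by 1.38.
Then a 31% decrease: 1.38 × 0.69 = 0.9522.
Then a 26.1% increase: 0.9522 × 1.261 = 1.2007242.
Overall factor 1.2007242, i.e. 20.07%.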